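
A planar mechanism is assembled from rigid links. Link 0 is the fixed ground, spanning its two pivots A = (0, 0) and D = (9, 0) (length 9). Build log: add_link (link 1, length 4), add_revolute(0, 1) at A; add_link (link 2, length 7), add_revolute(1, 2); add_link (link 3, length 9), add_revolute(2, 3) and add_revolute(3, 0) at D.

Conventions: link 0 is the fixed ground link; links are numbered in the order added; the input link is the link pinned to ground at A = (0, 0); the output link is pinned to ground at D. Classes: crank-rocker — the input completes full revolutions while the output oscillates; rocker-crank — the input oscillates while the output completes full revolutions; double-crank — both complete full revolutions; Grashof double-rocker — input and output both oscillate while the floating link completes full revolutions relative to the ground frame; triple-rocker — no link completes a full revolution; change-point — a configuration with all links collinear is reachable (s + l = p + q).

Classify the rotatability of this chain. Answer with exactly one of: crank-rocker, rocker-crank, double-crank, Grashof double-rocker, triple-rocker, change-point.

lengths: ground=9, input=4, coupler=7, output=9
sorted: s=4 (shortest), l=9 (longest), p+q=16
s + l = 13 vs p + q = 16
s + l < p + q (Grashof) with shortest = input link → crank-rocker

crank-rocker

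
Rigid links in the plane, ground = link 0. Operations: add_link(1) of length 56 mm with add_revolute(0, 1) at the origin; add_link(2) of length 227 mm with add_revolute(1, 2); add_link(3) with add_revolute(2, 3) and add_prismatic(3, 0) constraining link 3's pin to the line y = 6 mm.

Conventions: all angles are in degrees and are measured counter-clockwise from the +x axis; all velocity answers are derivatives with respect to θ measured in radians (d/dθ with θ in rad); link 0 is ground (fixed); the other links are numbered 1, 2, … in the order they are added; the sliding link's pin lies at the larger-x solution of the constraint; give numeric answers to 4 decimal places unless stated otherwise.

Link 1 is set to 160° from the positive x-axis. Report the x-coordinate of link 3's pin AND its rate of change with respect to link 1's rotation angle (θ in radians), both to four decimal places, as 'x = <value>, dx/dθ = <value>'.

geometry: r = 56 mm, L = 227 mm, e = 6 mm
crank pin P = (r cos θ, r sin θ) = (-52.622787, 19.153128)
h = r sin θ − e = 19.153128 − 6 = 13.153128
x = r cos θ + √(L² − h²) = -52.622787 + 226.618612 = 173.995825
dx/dθ = −r sin θ − h·r cos θ/√(L² − h²) (θ in radians; h = 13.153128) = -16.098859

x = 173.9958, dx/dθ = -16.0989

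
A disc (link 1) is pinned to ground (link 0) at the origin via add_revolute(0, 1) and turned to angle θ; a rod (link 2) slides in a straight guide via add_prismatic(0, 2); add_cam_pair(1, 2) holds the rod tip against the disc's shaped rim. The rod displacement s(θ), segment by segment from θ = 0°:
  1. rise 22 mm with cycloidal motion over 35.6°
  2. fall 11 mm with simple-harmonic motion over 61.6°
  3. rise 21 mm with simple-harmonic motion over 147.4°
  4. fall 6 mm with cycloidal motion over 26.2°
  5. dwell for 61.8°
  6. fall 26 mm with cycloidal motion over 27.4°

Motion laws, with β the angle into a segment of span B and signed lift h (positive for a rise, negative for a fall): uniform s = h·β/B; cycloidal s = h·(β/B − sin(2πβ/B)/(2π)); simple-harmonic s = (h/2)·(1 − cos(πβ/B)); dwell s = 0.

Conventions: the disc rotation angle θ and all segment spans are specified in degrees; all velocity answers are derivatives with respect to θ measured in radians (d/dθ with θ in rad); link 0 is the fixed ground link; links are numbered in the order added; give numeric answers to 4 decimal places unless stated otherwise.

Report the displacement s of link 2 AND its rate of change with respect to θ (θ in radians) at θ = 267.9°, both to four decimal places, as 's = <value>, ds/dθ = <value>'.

segment 1 (0° to 35.6°, cycloidal, h = 22) is passed completely: s = 0.0000 + (22) = 22.0000
segment 2 (35.6° to 97.2°, simple-harmonic, h = -11) is passed completely: s = 22.0000 + (-11) = 11.0000
segment 3 (97.2° to 244.6°, simple-harmonic, h = 21) is passed completely: s = 11.0000 + (21) = 32.0000
θ = 267.9° falls in segment 4 (244.6° to 270.8°, cycloidal, h = -6): β = 267.9 − 244.6 = 23.3°, B = 26.2°; Δs = -6·(0.8893 − sin(2π·0.8893)/(2π)) = -5.9477; s = 32.0000 − 5.9477 = 26.0523
velocity in seg [244.6°–270.8°] (cycloidal), θ in radians: β = 23.3° = 0.4067 rad, B = 26.2° = 0.4573 rad; ds/dθ = (h/B)(1 − cos(2πβ/B)) = ((-6)/0.4573)(1 − cos(2π·0.8893)) = -3.047333 mm/rad

s = 26.0523, ds/dθ = -3.0473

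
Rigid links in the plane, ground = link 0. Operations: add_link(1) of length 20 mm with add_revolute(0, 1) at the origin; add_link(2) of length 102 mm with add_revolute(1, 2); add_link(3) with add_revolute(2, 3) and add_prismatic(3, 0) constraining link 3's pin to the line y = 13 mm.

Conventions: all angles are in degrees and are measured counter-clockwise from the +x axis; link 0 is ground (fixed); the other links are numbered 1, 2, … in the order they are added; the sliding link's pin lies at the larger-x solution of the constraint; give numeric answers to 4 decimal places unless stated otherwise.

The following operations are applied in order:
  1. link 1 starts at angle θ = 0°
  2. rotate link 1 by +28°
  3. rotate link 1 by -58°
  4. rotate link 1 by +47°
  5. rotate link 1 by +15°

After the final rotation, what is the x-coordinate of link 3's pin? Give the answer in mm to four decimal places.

geometry: r = 20 mm, L = 102 mm, e = 13 mm; θ starts at 0°
rotate link 1 by +28°: θ ← 0° +28° = 28°
rotate link 1 by -58°: θ ← 28° -58° = -30°
rotate link 1 by +47°: θ ← -30° +47° = 17°
rotate link 1 by +15°: θ ← 17° +15° = 32°
crank pin P = (r cos θ, r sin θ) = (16.960962, 10.598385)
h = r sin θ − e = 10.598385 − 13 = -2.401615
x = r cos θ + √(L² − h²) = 16.960962 + 101.971723 = 118.932685

118.9327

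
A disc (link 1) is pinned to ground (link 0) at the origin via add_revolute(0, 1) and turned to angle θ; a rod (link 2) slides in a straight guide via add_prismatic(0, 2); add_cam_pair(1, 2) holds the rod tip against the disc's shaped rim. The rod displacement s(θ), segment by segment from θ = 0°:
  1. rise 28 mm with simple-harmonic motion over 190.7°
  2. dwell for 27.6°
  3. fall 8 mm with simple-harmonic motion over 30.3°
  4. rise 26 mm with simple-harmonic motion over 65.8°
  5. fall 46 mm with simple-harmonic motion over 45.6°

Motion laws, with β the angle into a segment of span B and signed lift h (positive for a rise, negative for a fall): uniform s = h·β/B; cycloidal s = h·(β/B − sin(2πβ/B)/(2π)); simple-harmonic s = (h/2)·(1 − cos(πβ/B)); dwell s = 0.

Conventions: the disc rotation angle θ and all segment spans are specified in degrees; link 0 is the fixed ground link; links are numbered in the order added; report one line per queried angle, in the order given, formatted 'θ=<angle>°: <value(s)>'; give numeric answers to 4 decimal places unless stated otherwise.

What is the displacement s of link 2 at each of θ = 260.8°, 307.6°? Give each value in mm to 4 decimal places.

segment 1 (0° to 190.7°, simple-harmonic, h = 28) is passed completely: s = 0.0000 + (28) = 28.0000
segment 2 (190.7° to 218.3°, dwell): s unchanged at 28.0000
segment 3 (218.3° to 248.6°, simple-harmonic, h = -8) is passed completely: s = 28.0000 + (-8) = 20.0000
θ = 260.8° falls in segment 4 (248.6° to 314.4°, simple-harmonic, h = 26): β = 260.8 − 248.6 = 12.2°, B = 65.8°; Δs = 26/2·(1 − cos(π·0.1854)) = 2.1437; s = 20.0000 + 2.1437 = 22.1437
θ = 307.6° falls in segment 4 (248.6° to 314.4°, simple-harmonic, h = 26): β = 307.6 − 248.6 = 59°, B = 65.8°; Δs = 26/2·(1 − cos(π·0.8967)) = 25.3209; s = 20.0000 + 25.3209 = 45.3209

θ=260.8°: 22.1437
θ=307.6°: 45.3209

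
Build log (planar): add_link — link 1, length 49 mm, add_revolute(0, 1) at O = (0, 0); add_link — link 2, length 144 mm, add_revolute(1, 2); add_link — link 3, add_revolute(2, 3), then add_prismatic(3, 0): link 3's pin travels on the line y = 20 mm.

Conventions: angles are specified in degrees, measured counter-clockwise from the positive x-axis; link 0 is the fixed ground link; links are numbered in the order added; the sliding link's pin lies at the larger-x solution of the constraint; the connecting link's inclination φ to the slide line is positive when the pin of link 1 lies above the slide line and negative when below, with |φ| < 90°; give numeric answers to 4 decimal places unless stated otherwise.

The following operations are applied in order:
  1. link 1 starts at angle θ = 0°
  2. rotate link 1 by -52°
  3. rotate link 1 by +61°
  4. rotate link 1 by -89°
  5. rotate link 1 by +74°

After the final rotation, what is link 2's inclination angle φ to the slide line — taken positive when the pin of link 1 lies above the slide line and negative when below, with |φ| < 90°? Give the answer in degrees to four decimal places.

geometry: r = 49 mm, L = 144 mm, e = 20 mm; θ starts at 0°
rotate link 1 by -52°: θ ← 0° -52° = -52°
rotate link 1 by +61°: θ ← -52° +61° = 9°
rotate link 1 by -89°: θ ← 9° -89° = -80°
rotate link 1 by +74°: θ ← -80° +74° = -6°
h = r sin θ − e = -5.121895 − 20 = -25.121895
sin φ = h / L = -25.121895 / 144 = -0.17445760
φ = arcsin(-0.17445760) = -10.047095°

-10.0471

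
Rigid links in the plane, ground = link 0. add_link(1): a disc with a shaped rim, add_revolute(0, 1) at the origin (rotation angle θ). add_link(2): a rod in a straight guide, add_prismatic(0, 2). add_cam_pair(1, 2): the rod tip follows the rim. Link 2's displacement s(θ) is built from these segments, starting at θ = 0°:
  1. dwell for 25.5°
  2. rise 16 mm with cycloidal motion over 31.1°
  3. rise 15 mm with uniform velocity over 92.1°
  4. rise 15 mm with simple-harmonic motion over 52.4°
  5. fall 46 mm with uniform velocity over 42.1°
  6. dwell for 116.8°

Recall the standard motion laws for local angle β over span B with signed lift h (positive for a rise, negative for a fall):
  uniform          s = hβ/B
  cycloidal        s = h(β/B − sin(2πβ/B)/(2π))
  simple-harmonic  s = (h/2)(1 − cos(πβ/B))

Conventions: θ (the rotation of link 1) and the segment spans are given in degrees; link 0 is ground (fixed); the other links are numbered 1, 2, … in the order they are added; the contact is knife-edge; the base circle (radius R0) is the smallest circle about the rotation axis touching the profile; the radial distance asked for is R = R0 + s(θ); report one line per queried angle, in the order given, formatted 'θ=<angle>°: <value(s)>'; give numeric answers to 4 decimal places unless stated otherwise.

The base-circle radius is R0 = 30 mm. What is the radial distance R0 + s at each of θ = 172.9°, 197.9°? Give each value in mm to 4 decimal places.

segment 1 (0° to 25.5°, dwell): s unchanged at 0.0000
segment 2 (25.5° to 56.6°, cycloidal, h = 16) is passed completely: s = 0.0000 + (16) = 16.0000
segment 3 (56.6° to 148.7°, uniform, h = 15) is passed completely: s = 16.0000 + (15) = 31.0000
θ = 172.9° falls in segment 4 (148.7° to 201.1°, simple-harmonic, h = 15): β = 172.9 − 148.7 = 24.2°, B = 52.4°; Δs = 15/2·(1 − cos(π·0.4618)) = 6.6028; s = 31.0000 + 6.6028 = 37.6028
θ = 197.9° falls in segment 4 (148.7° to 201.1°, simple-harmonic, h = 15): β = 197.9 − 148.7 = 49.2°, B = 52.4°; Δs = 15/2·(1 − cos(π·0.9389)) = 14.8624; s = 31.0000 + 14.8624 = 45.8624
θ=172.9°: R = R0 + s = 30 + 37.6028 = 67.6028
θ=197.9°: R = R0 + s = 30 + 45.8624 = 75.8624

θ=172.9°: 67.6028
θ=197.9°: 75.8624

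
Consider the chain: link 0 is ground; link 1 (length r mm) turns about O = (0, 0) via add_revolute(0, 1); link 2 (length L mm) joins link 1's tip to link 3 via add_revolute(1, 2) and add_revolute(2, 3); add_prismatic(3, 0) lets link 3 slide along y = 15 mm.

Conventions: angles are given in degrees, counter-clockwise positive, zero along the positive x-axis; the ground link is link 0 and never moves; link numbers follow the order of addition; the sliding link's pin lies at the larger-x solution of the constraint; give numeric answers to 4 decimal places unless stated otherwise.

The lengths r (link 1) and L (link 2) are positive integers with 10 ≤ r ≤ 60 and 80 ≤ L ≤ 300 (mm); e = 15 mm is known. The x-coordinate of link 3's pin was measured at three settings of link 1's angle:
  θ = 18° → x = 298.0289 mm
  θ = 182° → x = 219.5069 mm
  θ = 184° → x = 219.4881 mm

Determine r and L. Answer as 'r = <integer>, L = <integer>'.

constraint per measurement: (x − r cos θ)² + (r sin θ − e)² = L²
subtracting the θ₁ and θ₂ equations cancels the r² and L² terms:
r = (x₁² − x₂²) / (2[(x₁cos θ₁ + e sin θ₁) − (x₂cos θ₂ + e sin θ₂)]) = 40.0000 → r = 40
L² = (x₁ − r cos θ₁)² + (r sin θ₁ − e)² = 67600.0187 → L = 260.0000 → L = 260
check at θ₃=184°: x = 219.4881 (printed 219.4881) ✓

r = 40, L = 260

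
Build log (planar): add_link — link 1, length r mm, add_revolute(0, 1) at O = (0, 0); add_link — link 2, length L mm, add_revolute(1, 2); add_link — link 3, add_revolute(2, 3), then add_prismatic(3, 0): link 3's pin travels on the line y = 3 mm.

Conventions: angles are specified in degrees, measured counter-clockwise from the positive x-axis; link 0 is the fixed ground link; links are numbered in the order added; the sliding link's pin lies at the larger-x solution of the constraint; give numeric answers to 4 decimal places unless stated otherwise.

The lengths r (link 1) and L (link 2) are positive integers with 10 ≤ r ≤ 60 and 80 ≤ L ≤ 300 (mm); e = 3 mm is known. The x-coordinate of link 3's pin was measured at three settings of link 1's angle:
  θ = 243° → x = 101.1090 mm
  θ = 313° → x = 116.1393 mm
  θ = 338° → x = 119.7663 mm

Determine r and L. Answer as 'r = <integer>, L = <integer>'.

constraint per measurement: (x − r cos θ)² + (r sin θ − e)² = L²
subtracting the θ₁ and θ₂ equations cancels the r² and L² terms:
r = (x₁² − x₂²) / (2[(x₁cos θ₁ + e sin θ₁) − (x₂cos θ₂ + e sin θ₂)]) = 13.0000 → r = 13
L² = (x₁ − r cos θ₁)² + (r sin θ₁ − e)² = 11663.9941 → L = 108.0000 → L = 108
check at θ₃=338°: x = 119.7663 (printed 119.7663) ✓

r = 13, L = 108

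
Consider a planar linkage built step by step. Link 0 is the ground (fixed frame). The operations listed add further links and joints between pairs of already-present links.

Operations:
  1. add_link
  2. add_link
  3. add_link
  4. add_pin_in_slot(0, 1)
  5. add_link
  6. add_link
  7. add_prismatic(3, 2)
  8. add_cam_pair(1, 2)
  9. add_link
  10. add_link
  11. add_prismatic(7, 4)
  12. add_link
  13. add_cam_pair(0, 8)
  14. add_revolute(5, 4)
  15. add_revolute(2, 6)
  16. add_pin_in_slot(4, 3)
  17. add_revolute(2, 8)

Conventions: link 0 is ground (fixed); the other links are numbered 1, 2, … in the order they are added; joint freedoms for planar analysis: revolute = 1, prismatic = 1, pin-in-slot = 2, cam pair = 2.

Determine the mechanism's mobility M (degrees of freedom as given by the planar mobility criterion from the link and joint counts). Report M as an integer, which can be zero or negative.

L=1 J1=0 J2=0
add link → L=2 J1=0 J2=0
add link → L=3 J1=0 J2=0
add link → L=4 J1=0 J2=0
PS@0,1 dof=2 J2 → L=4 J1=0 J2=1
add link → L=5 J1=0 J2=1
add link → L=6 J1=0 J2=1
P@3,2 dof=1 J1 → L=6 J1=1 J2=1
C@1,2 dof=2 J2 → L=6 J1=1 J2=2
add link → L=7 J1=1 J2=2
add link → L=8 J1=1 J2=2
P@7,4 dof=1 J1 → L=8 J1=2 J2=2
add link → L=9 J1=2 J2=2
C@0,8 dof=2 J2 → L=9 J1=2 J2=3
R@5,4 dof=1 J1 → L=9 J1=3 J2=3
R@2,6 dof=1 J1 → L=9 J1=4 J2=3
PS@4,3 dof=2 J2 → L=9 J1=4 J2=4
R@2,8 dof=1 J1 → L=9 J1=5 J2=4
M=3(L−1)−2J1−J2=3·8−2·5−4=10

M = 10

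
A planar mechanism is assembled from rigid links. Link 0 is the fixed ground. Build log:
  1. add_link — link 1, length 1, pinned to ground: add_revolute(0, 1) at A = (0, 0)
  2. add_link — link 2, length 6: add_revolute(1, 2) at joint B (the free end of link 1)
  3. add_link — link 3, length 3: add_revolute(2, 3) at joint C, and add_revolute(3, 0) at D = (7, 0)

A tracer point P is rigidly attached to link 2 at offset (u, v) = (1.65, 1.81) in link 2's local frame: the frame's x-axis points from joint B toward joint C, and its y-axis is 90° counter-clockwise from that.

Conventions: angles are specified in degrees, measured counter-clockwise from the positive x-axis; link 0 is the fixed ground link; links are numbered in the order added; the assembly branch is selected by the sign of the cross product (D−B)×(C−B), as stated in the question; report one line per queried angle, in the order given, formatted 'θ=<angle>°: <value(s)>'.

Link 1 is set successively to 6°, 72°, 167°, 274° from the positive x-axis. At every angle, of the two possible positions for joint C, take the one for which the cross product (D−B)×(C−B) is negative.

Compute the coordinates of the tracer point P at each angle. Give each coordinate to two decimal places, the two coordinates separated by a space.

A=(0,0), D=(7.00,0)
θ=6°: B = A + 1.00·(cos6°, sin6°) = (0.9945, 0.1045)
θ=6°: |BD| = 6.0064
θ=6°: circle(B,6.00) ∩ circle(D,3.00): a=5.2508, h=2.9033
θ=6°:   candidates: C₊=(6.2951,2.9160) cross=17.438; C₋=(6.1940,-2.8897) cross=-17.438
θ=6°:   branch - wants cross < 0 → take C=(6.1940,-2.8897) (cross=-17.438)
θ=6°: ex = (C−B)/|BC| = (0.8666,-0.4990); ey = (0.4990,0.8666)
θ=6°: P = B + 1.65·ex + 1.81·ey = (3.3276,0.8496)
θ=72°: B = A + 1.00·(cos72°, sin72°) = (0.3090, 0.9511)
θ=72°: |BD| = 6.7582
θ=72°: circle(B,6.00) ∩ circle(D,3.00): a=5.3767, h=2.6630
θ=72°:   candidates: C₊=(6.0069,2.8309) cross=17.997; C₋=(5.2574,-2.4420) cross=-17.997
θ=72°:   branch - wants cross < 0 → take C=(5.2574,-2.4420) (cross=-17.997)
θ=72°: ex = (C−B)/|BC| = (0.8247,-0.5655); ey = (0.5655,0.8247)
θ=72°: P = B + 1.65·ex + 1.81·ey = (2.6934,1.5107)
θ=167°: B = A + 1.00·(cos167°, sin167°) = (-0.9744, 0.2250)
θ=167°: |BD| = 7.9775
θ=167°: circle(B,6.00) ∩ circle(D,3.00): a=5.6810, h=1.9303
θ=167°:   candidates: C₊=(4.7588,1.9943) cross=15.399; C₋=(4.6500,-1.8648) cross=-15.399
θ=167°:   branch - wants cross < 0 → take C=(4.6500,-1.8648) (cross=-15.399)
θ=167°: ex = (C−B)/|BC| = (0.9374,-0.3483); ey = (0.3483,0.9374)
θ=167°: P = B + 1.65·ex + 1.81·ey = (1.2027,1.3470)
θ=274°: B = A + 1.00·(cos274°, sin274°) = (0.0698, -0.9976)
θ=274°: |BD| = 7.0017
θ=274°: circle(B,6.00) ∩ circle(D,3.00): a=5.4289, h=2.5547
θ=274°:   candidates: C₊=(5.0793,2.3046) cross=17.887; C₋=(5.8073,-2.7527) cross=-17.887
θ=274°:   branch - wants cross < 0 → take C=(5.8073,-2.7527) (cross=-17.887)
θ=274°: ex = (C−B)/|BC| = (0.9563,-0.2925); ey = (0.2925,0.9563)
θ=274°: P = B + 1.65·ex + 1.81·ey = (2.1771,0.2506)

θ=6°: 3.33 0.85
θ=72°: 2.69 1.51
θ=167°: 1.20 1.35
θ=274°: 2.18 0.25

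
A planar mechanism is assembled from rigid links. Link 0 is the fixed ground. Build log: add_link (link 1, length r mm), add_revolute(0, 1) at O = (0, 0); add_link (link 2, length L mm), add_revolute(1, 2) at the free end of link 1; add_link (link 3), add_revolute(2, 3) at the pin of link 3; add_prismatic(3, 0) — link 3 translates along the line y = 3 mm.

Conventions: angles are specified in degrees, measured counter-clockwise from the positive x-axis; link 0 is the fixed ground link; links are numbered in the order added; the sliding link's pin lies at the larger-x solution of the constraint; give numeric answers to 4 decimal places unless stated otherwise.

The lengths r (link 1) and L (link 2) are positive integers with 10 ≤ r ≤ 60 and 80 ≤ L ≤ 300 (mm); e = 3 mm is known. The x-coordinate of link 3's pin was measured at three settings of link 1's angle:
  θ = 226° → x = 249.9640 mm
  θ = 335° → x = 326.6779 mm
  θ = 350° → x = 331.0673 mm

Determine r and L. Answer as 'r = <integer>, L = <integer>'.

constraint per measurement: (x − r cos θ)² + (r sin θ − e)² = L²
subtracting the θ₁ and θ₂ equations cancels the r² and L² terms:
r = (x₁² − x₂²) / (2[(x₁cos θ₁ + e sin θ₁) − (x₂cos θ₂ + e sin θ₂)]) = 47.0000 → r = 47
L² = (x₁ − r cos θ₁)² + (r sin θ₁ − e)² = 81224.9761 → L = 285.0000 → L = 285
check at θ₃=350°: x = 331.0673 (printed 331.0673) ✓

r = 47, L = 285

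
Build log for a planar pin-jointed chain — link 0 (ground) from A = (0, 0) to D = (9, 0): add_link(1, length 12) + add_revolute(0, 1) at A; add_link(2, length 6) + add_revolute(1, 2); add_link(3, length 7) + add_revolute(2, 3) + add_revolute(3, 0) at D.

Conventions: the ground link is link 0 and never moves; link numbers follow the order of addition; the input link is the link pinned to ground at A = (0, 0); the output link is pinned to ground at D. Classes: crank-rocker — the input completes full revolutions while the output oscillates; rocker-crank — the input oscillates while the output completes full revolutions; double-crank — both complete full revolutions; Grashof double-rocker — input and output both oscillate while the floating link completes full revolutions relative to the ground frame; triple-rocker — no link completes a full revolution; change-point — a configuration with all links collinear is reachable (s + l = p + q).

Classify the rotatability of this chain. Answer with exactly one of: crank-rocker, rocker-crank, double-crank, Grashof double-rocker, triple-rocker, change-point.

lengths: ground=9, input=12, coupler=6, output=7
sorted: s=6 (shortest), l=12 (longest), p+q=16
s + l = 18 vs p + q = 16
s + l > p + q → non-Grashof → no link fully rotates → triple-rocker

triple-rocker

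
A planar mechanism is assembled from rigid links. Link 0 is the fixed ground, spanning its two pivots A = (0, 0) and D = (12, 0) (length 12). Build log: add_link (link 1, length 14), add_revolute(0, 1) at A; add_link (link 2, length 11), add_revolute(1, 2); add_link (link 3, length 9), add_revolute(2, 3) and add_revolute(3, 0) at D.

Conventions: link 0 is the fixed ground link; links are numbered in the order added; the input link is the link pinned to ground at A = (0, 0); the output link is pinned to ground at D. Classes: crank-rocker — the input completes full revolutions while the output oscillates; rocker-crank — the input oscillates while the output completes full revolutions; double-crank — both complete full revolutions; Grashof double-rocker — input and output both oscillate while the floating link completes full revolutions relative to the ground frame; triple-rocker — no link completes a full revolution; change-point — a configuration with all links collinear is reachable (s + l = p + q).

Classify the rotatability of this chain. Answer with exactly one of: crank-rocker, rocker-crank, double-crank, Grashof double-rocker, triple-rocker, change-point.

lengths: ground=12, input=14, coupler=11, output=9
sorted: s=9 (shortest), l=14 (longest), p+q=23
s + l = 23 vs p + q = 23
s + l = p + q → change-point (collinear configuration reachable)

change-point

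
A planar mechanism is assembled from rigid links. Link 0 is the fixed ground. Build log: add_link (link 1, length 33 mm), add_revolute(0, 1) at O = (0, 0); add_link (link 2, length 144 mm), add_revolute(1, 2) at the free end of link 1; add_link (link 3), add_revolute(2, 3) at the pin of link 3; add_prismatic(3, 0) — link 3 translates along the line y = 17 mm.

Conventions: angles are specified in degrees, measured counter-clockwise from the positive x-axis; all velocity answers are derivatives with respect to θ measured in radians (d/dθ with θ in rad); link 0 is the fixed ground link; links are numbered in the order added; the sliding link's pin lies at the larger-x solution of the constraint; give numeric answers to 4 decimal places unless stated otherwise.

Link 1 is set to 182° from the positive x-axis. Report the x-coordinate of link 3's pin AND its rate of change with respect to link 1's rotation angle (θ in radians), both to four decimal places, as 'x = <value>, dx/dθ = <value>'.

geometry: r = 33 mm, L = 144 mm, e = 17 mm
crank pin P = (r cos θ, r sin θ) = (-32.979897, -1.151683)
h = r sin θ − e = -1.151683 − 17 = -18.151683
x = r cos θ + √(L² − h²) = -32.979897 + 142.851379 = 109.871481
dx/dθ = −r sin θ − h·r cos θ/√(L² − h²) (θ in radians; h = -18.151683) = -3.038970

x = 109.8715, dx/dθ = -3.0390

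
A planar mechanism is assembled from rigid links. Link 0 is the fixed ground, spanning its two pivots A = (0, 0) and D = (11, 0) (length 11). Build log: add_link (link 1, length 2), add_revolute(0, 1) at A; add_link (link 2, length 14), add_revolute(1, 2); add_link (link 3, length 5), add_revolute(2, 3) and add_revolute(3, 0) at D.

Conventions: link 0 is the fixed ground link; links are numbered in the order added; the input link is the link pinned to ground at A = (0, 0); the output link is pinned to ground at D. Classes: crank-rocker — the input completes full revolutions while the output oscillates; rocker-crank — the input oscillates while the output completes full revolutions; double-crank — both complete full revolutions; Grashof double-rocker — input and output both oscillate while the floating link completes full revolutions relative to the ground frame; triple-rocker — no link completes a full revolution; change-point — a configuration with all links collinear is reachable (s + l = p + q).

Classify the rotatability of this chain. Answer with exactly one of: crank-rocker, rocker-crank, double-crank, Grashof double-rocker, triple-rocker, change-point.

lengths: ground=11, input=2, coupler=14, output=5
sorted: s=2 (shortest), l=14 (longest), p+q=16
s + l = 16 vs p + q = 16
s + l = p + q → change-point (collinear configuration reachable)

change-point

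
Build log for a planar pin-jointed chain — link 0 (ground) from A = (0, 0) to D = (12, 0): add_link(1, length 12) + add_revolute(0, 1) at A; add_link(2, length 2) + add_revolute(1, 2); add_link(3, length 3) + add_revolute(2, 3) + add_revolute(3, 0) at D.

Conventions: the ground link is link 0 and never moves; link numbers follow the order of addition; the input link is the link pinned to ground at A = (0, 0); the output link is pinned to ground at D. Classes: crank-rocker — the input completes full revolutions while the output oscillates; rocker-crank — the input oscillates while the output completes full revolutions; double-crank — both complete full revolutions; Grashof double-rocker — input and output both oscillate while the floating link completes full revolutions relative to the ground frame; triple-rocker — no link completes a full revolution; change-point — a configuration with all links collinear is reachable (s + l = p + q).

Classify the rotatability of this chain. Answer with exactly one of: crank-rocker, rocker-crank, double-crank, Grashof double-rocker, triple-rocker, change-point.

lengths: ground=12, input=12, coupler=2, output=3
sorted: s=2 (shortest), l=12 (longest), p+q=15
s + l = 14 vs p + q = 15
s + l < p + q (Grashof) with shortest = coupler link → Grashof double-rocker

Grashof double-rocker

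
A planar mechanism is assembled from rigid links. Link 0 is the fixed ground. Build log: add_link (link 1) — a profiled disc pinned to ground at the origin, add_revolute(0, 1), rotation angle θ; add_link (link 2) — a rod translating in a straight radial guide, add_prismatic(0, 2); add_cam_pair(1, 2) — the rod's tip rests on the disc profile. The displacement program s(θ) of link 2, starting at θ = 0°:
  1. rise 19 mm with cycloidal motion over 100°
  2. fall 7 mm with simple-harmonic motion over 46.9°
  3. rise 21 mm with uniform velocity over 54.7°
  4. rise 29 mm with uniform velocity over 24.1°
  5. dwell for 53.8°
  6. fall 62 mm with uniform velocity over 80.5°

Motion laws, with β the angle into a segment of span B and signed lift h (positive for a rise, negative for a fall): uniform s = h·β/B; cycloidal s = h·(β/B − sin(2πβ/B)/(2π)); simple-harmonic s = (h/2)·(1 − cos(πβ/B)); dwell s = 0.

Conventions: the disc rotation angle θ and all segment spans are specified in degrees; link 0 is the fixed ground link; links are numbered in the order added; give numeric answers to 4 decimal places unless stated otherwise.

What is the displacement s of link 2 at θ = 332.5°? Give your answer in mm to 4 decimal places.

seg 1 [0°–100°] cycloidal, h=19: full span → s += 19 → s = 19.0000
seg 2 [100°–146.9°] simple-harmonic, h=-7: full span → s += -7 → s = 12.0000
seg 3 [146.9°–201.6°] uniform, h=21: full span → s += 21 → s = 33.0000
seg 4 [201.6°–225.7°] uniform, h=29: full span → s += 29 → s = 62.0000
seg 5 [225.7°–279.5°] dwell: s stays 62.0000
seg 6 [279.5°–360°] uniform, h=-62: θ=332.5° here. β=53, B=80.5. -62·53/80.5 = -40.8199 → s = 21.1801

21.1801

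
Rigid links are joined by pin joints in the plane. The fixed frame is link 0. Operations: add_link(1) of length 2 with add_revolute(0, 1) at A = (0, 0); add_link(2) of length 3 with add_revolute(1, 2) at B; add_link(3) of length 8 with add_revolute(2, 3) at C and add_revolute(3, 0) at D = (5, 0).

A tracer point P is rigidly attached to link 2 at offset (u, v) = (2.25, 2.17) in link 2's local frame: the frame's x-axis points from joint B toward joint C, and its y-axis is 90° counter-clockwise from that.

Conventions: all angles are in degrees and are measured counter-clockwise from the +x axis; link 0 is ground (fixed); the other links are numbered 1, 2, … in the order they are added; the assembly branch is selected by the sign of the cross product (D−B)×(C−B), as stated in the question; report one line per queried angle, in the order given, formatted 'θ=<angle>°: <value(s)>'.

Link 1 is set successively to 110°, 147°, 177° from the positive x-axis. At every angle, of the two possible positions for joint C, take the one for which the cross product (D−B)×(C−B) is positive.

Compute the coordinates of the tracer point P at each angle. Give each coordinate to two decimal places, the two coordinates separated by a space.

A=(0,0), D=(5.00,0)
θ=110°: B = A + 2.00·(cos110°, sin110°) = (-0.6840, 1.8794)
θ=110°: |BD| = 5.9867
θ=110°: circle(B,3.00) ∩ circle(D,8.00): a=-1.6002, h=2.5376
θ=110°:   candidates: C₊=(-1.4067,4.7910) cross=15.192; C₋=(-3.0000,-0.0276) cross=-15.192
θ=110°:   branch + wants cross > 0 → take C=(-1.4067,4.7910) (cross=15.192)
θ=110°: ex = (C−B)/|BC| = (-0.2409,0.9706); ey = (-0.9706,-0.2409)
θ=110°: P = B + 2.25·ex + 2.17·ey = (-3.3321,3.5404)
θ=147°: B = A + 2.00·(cos147°, sin147°) = (-1.6773, 1.0893)
θ=147°: |BD| = 6.7656
θ=147°: circle(B,3.00) ∩ circle(D,8.00): a=-0.6819, h=2.9215
θ=147°:   candidates: C₊=(-1.8800,4.0824) cross=19.766; C₋=(-2.8207,-1.6843) cross=-19.766
θ=147°:   branch + wants cross > 0 → take C=(-1.8800,4.0824) (cross=19.766)
θ=147°: ex = (C−B)/|BC| = (-0.0675,0.9977); ey = (-0.9977,-0.0675)
θ=147°: P = B + 2.25·ex + 2.17·ey = (-3.9943,3.1876)
θ=177°: B = A + 2.00·(cos177°, sin177°) = (-1.9973, 0.1047)
θ=177°: |BD| = 6.9980
θ=177°: circle(B,3.00) ∩ circle(D,8.00): a=-0.4306, h=2.9689
θ=177°:   candidates: C₊=(-2.3835,3.0797) cross=20.777; C₋=(-2.4723,-2.8575) cross=-20.777
θ=177°:   branch + wants cross > 0 → take C=(-2.3835,3.0797) (cross=20.777)
θ=177°: ex = (C−B)/|BC| = (-0.1287,0.9917); ey = (-0.9917,-0.1287)
θ=177°: P = B + 2.25·ex + 2.17·ey = (-4.4388,2.0566)

θ=110°: -3.33 3.54
θ=147°: -3.99 3.19
θ=177°: -4.44 2.06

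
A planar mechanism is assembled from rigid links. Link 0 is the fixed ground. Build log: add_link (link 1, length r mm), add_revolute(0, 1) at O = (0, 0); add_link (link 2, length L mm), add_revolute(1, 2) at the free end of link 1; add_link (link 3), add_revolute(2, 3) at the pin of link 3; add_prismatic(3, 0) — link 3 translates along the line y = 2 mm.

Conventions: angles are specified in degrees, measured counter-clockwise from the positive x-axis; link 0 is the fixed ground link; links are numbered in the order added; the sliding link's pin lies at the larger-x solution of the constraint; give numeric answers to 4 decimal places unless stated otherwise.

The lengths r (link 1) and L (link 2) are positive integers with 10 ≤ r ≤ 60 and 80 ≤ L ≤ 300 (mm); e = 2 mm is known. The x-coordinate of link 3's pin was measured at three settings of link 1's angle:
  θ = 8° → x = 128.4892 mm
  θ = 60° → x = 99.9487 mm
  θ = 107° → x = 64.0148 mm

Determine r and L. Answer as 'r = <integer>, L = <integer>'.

constraint per measurement: (x − r cos θ)² + (r sin θ − e)² = L²
subtracting the θ₁ and θ₂ equations cancels the r² and L² terms:
r = (x₁² − x₂²) / (2[(x₁cos θ₁ + e sin θ₁) − (x₂cos θ₂ + e sin θ₂)]) = 43.0001 → r = 43
L² = (x₁ − r cos θ₁)² + (r sin θ₁ − e)² = 7396.0041 → L = 86.0000 → L = 86
check at θ₃=107°: x = 64.0148 (printed 64.0148) ✓

r = 43, L = 86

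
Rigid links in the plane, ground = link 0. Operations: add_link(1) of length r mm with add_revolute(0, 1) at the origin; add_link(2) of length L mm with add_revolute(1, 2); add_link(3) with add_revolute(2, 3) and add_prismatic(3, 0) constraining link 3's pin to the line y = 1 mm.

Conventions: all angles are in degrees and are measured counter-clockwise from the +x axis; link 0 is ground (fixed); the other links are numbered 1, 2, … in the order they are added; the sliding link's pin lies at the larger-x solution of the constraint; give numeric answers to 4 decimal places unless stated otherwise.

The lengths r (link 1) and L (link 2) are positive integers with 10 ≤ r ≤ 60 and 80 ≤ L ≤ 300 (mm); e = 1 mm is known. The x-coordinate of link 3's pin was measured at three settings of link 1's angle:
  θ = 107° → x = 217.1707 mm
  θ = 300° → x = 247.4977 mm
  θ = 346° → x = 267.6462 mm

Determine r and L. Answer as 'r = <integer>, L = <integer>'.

constraint per measurement: (x − r cos θ)² + (r sin θ − e)² = L²
subtracting the θ₁ and θ₂ equations cancels the r² and L² terms:
r = (x₁² − x₂²) / (2[(x₁cos θ₁ + e sin θ₁) − (x₂cos θ₂ + e sin θ₂)]) = 38.0000 → r = 38
L² = (x₁ − r cos θ₁)² + (r sin θ₁ − e)² = 53361.0209 → L = 231.0000 → L = 231
check at θ₃=346°: x = 267.6462 (printed 267.6462) ✓

r = 38, L = 231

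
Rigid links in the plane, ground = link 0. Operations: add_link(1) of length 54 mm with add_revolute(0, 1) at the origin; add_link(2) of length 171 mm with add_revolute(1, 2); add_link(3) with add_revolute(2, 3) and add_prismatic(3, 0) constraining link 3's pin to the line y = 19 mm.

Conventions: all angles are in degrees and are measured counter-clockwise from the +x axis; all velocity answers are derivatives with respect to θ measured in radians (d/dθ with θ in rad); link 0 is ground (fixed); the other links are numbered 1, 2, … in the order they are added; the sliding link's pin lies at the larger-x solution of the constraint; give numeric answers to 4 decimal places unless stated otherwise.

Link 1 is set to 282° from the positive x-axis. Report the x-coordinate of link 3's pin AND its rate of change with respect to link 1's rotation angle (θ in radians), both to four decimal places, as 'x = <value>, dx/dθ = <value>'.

geometry: r = 54 mm, L = 171 mm, e = 19 mm
crank pin P = (r cos θ, r sin θ) = (11.227231, -52.819970)
h = r sin θ − e = -52.819970 − 19 = -71.819970
x = r cos θ + √(L² − h²) = 11.227231 + 155.186636 = 166.413867
dx/dθ = −r sin θ − h·r cos θ/√(L² − h²) (θ in radians; h = -71.819970) = 58.015904

x = 166.4139, dx/dθ = 58.0159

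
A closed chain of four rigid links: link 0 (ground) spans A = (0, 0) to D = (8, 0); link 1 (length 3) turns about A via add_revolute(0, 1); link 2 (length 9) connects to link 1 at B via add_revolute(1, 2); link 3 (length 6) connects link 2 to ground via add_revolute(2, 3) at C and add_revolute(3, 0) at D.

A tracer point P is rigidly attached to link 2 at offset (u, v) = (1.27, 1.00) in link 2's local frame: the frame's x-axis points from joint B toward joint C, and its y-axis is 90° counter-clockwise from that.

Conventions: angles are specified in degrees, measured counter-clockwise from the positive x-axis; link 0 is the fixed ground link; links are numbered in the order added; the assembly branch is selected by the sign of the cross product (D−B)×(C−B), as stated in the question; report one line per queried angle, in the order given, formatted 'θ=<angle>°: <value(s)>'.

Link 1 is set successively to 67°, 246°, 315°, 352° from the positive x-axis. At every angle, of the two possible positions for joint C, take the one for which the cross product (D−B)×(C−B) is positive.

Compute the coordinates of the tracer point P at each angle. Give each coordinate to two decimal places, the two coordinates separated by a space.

A=(0,0), D=(8.00,0)
θ=67°: B = A + 3.00·(cos67°, sin67°) = (1.1722, 2.7615)
θ=67°: |BD| = 7.3651
θ=67°: circle(B,9.00) ∩ circle(D,6.00): a=6.7375, h=5.9671
θ=67°:   candidates: C₊=(9.6555,5.7671) cross=43.948; C₋=(5.1808,-5.2964) cross=-43.948
θ=67°:   branch + wants cross > 0 → take C=(9.6555,5.7671) (cross=43.948)
θ=67°: ex = (C−B)/|BC| = (0.9426,0.3340); ey = (-0.3340,0.9426)
θ=67°: P = B + 1.27·ex + 1.00·ey = (2.0353,4.1282)
θ=246°: B = A + 3.00·(cos246°, sin246°) = (-1.2202, -2.7406)
θ=246°: |BD| = 9.6189
θ=246°: circle(B,9.00) ∩ circle(D,6.00): a=7.1486, h=5.4679
θ=246°:   candidates: C₊=(4.0742,4.5374) cross=52.595; C₋=(7.1900,-5.9451) cross=-52.595
θ=246°:   branch + wants cross > 0 → take C=(4.0742,4.5374) (cross=52.595)
θ=246°: ex = (C−B)/|BC| = (0.5883,0.8087); ey = (-0.8087,0.5883)
θ=246°: P = B + 1.27·ex + 1.00·ey = (-1.2818,-1.1254)
θ=315°: B = A + 3.00·(cos315°, sin315°) = (2.1213, -2.1213)
θ=315°: |BD| = 6.2497
θ=315°: circle(B,9.00) ∩ circle(D,6.00): a=6.7250, h=5.9811
θ=315°:   candidates: C₊=(6.4169,5.7874) cross=37.380; C₋=(10.4773,-5.4647) cross=-37.380
θ=315°:   branch + wants cross > 0 → take C=(6.4169,5.7874) (cross=37.380)
θ=315°: ex = (C−B)/|BC| = (0.4773,0.8787); ey = (-0.8787,0.4773)
θ=315°: P = B + 1.27·ex + 1.00·ey = (1.8487,-0.5280)
θ=352°: B = A + 3.00·(cos352°, sin352°) = (2.9708, -0.4175)
θ=352°: |BD| = 5.0465
θ=352°: circle(B,9.00) ∩ circle(D,6.00): a=6.9818, h=5.6793
θ=352°:   candidates: C₊=(9.4588,5.8200) cross=28.661; C₋=(10.3985,-5.4997) cross=-28.661
θ=352°:   branch + wants cross > 0 → take C=(9.4588,5.8200) (cross=28.661)
θ=352°: ex = (C−B)/|BC| = (0.7209,0.6931); ey = (-0.6931,0.7209)
θ=352°: P = B + 1.27·ex + 1.00·ey = (3.1933,1.1835)

θ=67°: 2.04 4.13
θ=246°: -1.28 -1.13
θ=315°: 1.85 -0.53
θ=352°: 3.19 1.18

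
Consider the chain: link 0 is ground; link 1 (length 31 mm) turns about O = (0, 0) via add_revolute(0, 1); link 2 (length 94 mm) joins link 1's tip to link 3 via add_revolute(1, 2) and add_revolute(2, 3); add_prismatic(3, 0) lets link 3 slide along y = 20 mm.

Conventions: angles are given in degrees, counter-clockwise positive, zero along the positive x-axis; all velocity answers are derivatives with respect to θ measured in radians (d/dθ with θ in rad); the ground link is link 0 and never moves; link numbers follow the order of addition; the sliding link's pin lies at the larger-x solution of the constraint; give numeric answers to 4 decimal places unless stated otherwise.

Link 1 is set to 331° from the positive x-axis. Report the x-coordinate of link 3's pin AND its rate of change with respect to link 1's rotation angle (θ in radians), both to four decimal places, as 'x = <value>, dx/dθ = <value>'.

geometry: r = 31 mm, L = 94 mm, e = 20 mm
crank pin P = (r cos θ, r sin θ) = (27.113211, -15.029098)
h = r sin θ − e = -15.029098 − 20 = -35.029098
x = r cos θ + √(L² − h²) = 27.113211 + 87.229366 = 114.342577
dx/dθ = −r sin θ − h·r cos θ/√(L² − h²) (θ in radians; h = -35.029098) = 25.917075

x = 114.3426, dx/dθ = 25.9171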